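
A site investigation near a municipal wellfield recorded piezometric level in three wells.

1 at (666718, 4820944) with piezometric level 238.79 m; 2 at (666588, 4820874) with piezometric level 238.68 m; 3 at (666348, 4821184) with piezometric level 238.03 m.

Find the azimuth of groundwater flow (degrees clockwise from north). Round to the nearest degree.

With h = a·x + b·y + c and 1 as origin, the differences give:
  (-130)·a + (-70)·b = -0.11
  (-370)·a + 240·b = -0.76
Eliminate b (×240 and ×(-70), subtract): -57100·a = -79.600 → a = ∂h/∂x = +0.001394
Back-substitute: b = ∂h/∂y = -0.001018.
Flow direction (−∇h) has components (-0.001394 E, +0.001018 N).
Azimuth = atan2(E, N) = atan2(-0.001394, +0.001018) = 306.1° ≈ 306°.

306°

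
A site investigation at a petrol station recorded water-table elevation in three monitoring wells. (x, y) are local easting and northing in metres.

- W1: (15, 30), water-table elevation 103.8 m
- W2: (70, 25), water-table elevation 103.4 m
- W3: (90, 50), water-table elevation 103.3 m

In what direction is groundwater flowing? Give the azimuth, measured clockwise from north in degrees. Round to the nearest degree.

Differences from W1: to W2 (Δx, Δy, Δh) = (55, -5, -0.4); to W3 = (75, 20, -0.5).
Solve a·Δx + b·Δy = Δh: det = 55·20 − 75·(-5) = 1475.
∂h/∂x = [(-0.4)·20 − (-0.5)·(-5)] / 1475 = -0.007119
∂h/∂y = [55·(-0.5) − 75·(-0.4)] / 1475 = +0.001695
Flow direction (−∇h) has components (+0.007119 E, -0.001695 N).
Azimuth = atan2(E, N) = atan2(+0.007119, -0.001695) = 103.4° ≈ 103°.

103°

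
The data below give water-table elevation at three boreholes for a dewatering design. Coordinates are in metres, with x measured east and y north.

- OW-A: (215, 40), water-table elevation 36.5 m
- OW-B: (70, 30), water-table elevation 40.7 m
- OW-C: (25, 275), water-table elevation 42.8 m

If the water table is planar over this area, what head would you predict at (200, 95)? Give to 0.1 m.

37.1 m

With h = a·x + b·y + c and OW-A as origin, the differences give:
  (-145)·a + (-10)·b = +4.2
  (-190)·a + 235·b = +6.3
Eliminate b (×235 and ×(-10), subtract): -35975·a = 1050.00 → a = ∂h/∂x = -0.02919
Back-substitute: b = ∂h/∂y = +0.003211.
h(200, 95) = 36.5 + (-0.02919)·(-15) + (+0.003211)·(55) = 36.5 +0.438 +0.177 = 37.114 m.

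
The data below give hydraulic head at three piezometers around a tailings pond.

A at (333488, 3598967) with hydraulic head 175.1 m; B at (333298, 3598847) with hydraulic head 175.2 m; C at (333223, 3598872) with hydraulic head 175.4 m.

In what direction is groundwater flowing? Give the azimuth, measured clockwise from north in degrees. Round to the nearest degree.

Three-point gradient (reference A): Δ to B = (-190, -120, +0.1), Δ to C = (-265, -95, +0.3).
∂h/∂x = -0.001927, ∂h/∂y = +0.002218 (det = -13750).
Flow direction (−∇h) has components (+0.001927 E, -0.002218 N).
Azimuth = atan2(E, N) = atan2(+0.001927, -0.002218) = 139.0° ≈ 139°.

139°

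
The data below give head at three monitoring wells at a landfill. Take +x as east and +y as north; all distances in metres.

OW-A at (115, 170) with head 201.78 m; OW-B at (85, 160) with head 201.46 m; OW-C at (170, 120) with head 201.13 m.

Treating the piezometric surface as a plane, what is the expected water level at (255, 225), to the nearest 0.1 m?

Three-point gradient (reference OW-A): Δ to OW-B = (-30, -10, -0.32), Δ to OW-C = (55, -50, -0.65).
∂h/∂x = +0.004634, ∂h/∂y = +0.01810 (det = 2050).
h(255, 225) = 201.78 + (+0.004634)·(140) + (+0.01810)·(55) = 201.78 +0.649 +0.995 = 203.424 m.

203.4 m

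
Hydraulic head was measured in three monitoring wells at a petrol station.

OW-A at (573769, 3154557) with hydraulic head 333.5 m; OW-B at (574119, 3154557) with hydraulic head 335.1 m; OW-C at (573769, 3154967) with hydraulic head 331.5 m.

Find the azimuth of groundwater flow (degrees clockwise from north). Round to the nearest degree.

∂h/∂x = (335.1 − 333.5) / (574119 − 573769) = +0.004571
∂h/∂y = (331.5 − 333.5) / (3154967 − 3154557) = -0.004878
Flow direction (−∇h) has components (-0.004571 E, +0.004878 N).
Azimuth = atan2(E, N) = atan2(-0.004571, +0.004878) = 316.9° ≈ 317°.

317°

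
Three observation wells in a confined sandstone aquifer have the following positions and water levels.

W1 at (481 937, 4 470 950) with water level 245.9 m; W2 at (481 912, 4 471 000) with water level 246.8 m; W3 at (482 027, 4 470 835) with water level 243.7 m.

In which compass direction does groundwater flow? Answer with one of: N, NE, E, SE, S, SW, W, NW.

Taking W1 as reference: W2−W1 = (-25, 50, +0.9); W3−W1 = (90, -115, -2.2).
Solve a·Δx + b·Δy = Δh: det = (-25)·(-115) − 90·50 = -1625.
∂h/∂x = [(+0.9)·(-115) − (-2.2)·50] / -1625 = -0.004000
∂h/∂y = [(-25)·(-2.2) − 90·(+0.9)] / -1625 = +0.01600
Flow = −∇h = (+0.004000 east, -0.01600 north), which points south.

S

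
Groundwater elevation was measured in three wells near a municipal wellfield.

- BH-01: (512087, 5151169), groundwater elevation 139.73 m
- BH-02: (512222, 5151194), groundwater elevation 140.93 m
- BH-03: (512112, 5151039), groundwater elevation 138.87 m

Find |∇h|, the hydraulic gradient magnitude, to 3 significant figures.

0.0109

With h = a·x + b·y + c and BH-01 as origin, the differences give:
  135·a + 25·b = +1.20
  25·a + (-130)·b = -0.86
Eliminate b (×(-130) and ×25, subtract): -18175·a = -134.500 → a = ∂h/∂x = +0.007400
Back-substitute: b = ∂h/∂y = +0.008039.
|∇h| = √(0.007400² + 0.008039²) = 0.01093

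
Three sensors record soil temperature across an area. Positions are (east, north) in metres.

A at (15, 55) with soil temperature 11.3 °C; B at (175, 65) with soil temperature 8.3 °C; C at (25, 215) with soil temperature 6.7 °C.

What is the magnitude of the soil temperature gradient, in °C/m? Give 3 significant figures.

Taking A as reference: B−A = (160, 10, -3.0); C−A = (10, 160, -4.6).
Solve a·Δx + b·Δy = ΔT: det = 160·160 − 10·10 = 25500.
∂T/∂x = [(-3.0)·160 − (-4.6)·10] / 25500 = -0.01702
∂T/∂y = [160·(-4.6) − 10·(-3.0)] / 25500 = -0.02769
|∇f| = √(-0.01702² + -0.02769²) = 0.0325 °C/m

0.0325 °C/m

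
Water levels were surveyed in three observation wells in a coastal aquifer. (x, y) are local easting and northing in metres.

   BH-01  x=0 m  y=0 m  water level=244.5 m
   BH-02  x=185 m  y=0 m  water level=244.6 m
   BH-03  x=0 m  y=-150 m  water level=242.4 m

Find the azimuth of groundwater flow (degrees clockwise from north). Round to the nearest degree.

∂h/∂x = (244.6 − 244.5) / (185 − 0) = +0.0005405
∂h/∂y = (242.4 − 244.5) / (-150 − 0) = +0.01400
Flow direction (−∇h) has components (-0.0005405 E, -0.01400 N).
Azimuth = atan2(E, N) = atan2(-0.0005405, -0.01400) = 182.2° ≈ 182°.

182°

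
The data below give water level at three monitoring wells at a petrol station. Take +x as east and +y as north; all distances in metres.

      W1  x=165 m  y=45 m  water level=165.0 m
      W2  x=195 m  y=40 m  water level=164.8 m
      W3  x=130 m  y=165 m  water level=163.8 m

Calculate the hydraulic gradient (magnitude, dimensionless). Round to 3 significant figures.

0.0153

With h = a·x + b·y + c and W1 as origin, the differences give:
  30·a + (-5)·b = -0.2
  (-35)·a + 120·b = -1.2
Eliminate b (×120 and ×(-5), subtract): 3425·a = -30.00 → a = ∂h/∂x = -0.008759
Back-substitute: b = ∂h/∂y = -0.01255.
|∇h| = √(-0.008759² + -0.01255²) = 0.0153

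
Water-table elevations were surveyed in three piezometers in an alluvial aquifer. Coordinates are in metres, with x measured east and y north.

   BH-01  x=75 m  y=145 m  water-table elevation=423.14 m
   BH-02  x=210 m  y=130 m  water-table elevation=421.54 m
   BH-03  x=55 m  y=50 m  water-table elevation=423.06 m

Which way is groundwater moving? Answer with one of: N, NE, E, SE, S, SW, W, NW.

Differences from BH-01: to BH-02 (Δx, Δy, Δh) = (135, -15, -1.60); to BH-03 = (-20, -95, -0.08).
Determinant of the coordinate differences = 135·(-95) − (-20)·(-15) = -13125.
∂h/∂x = [(-1.60)·(-95) − (-0.08)·(-15)] / -13125 = -0.01149
∂h/∂y = [135·(-0.08) − (-20)·(-1.60)] / -13125 = +0.003261
Flow = −∇h = (+0.01149 east, -0.003261 north), which points east.

E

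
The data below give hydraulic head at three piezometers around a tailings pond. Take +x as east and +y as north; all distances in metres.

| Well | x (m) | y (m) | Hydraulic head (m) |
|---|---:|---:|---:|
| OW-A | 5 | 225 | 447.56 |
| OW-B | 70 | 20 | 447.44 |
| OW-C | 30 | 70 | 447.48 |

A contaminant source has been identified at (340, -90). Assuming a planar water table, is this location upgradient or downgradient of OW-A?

With h = a·x + b·y + c and OW-A as origin, the differences give:
  65·a + (-205)·b = -0.12
  25·a + (-155)·b = -0.08
Eliminate b (×(-155) and ×(-205), subtract): -4950·a = 2.200 → a = ∂h/∂x = -0.0004444
Back-substitute: b = ∂h/∂y = +0.0004444.
Head at (340, -90) = 447.56 + (-0.0004444)·(335) + (+0.0004444)·(-315) = 447.27 m.
That is lower than the 447.56 m at OW-A, so the point is downgradient.

downgradient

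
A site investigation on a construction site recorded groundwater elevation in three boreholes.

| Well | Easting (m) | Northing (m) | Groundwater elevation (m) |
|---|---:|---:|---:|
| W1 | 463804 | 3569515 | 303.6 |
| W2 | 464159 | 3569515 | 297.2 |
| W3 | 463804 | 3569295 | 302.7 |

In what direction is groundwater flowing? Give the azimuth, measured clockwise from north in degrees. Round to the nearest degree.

103°

∂h/∂x = (297.2 − 303.6) / (464159 − 463804) = -0.01803
∂h/∂y = (302.7 − 303.6) / (3569295 − 3569515) = +0.004091
Flow direction (−∇h) has components (+0.01803 E, -0.004091 N).
Azimuth = atan2(E, N) = atan2(+0.01803, -0.004091) = 102.8° ≈ 103°.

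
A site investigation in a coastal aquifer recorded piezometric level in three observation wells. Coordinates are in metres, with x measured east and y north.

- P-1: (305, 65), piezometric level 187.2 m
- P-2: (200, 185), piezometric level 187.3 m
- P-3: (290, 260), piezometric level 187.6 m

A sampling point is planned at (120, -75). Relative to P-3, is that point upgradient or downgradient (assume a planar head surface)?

Differences from P-1: to P-2 (Δx, Δy, Δh) = (-105, 120, +0.1); to P-3 = (-15, 195, +0.4).
Determinant of the coordinate differences = (-105)·195 − (-15)·120 = -18675.
∂h/∂x = [(+0.1)·195 − (+0.4)·120] / -18675 = +0.001526
∂h/∂y = [(-105)·(+0.4) − (-15)·(+0.1)] / -18675 = +0.002169
Head at (120, -75) = 187.2 + (+0.001526)·(-185) + (+0.002169)·(-140) = 186.61 m.
That is lower than the 187.6 m at P-3, so the point is downgradient.

downgradient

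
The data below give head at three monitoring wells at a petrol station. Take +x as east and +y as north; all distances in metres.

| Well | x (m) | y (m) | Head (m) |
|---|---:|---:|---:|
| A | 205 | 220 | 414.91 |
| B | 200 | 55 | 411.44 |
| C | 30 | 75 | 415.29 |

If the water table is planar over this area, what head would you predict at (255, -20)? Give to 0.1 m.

408.7 m

With h = a·x + b·y + c and A as origin, the differences give:
  (-5)·a + (-165)·b = -3.47
  (-175)·a + (-145)·b = +0.38
Eliminate b (×(-145) and ×(-165), subtract): -28150·a = 565.850 → a = ∂h/∂x = -0.02010
Back-substitute: b = ∂h/∂y = +0.02164.
h(255, -20) = 414.91 + (-0.02010)·(50) + (+0.02164)·(-240) = 414.91 -1.005 -5.193 = 408.711 m.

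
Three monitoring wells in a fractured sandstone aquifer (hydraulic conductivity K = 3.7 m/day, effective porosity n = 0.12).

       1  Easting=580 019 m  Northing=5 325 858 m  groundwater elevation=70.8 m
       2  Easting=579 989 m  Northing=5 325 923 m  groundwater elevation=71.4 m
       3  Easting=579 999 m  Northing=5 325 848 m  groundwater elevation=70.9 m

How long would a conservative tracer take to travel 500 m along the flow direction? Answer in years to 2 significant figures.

Taking 1 as reference: 2−1 = (-30, 65, +0.6); 3−1 = (-20, -10, +0.1).
Solve a·Δx + b·Δy = Δh: det = (-30)·(-10) − (-20)·65 = 1600.
∂h/∂x = [(+0.6)·(-10) − (+0.1)·65] / 1600 = -0.007813
∂h/∂y = [(-30)·(+0.1) − (-20)·(+0.6)] / 1600 = +0.005625
|∇h| = √(-0.007813² + 0.005625²) = 0.009627
Seepage velocity v = K·i/n = 3.7 × 0.009627 / 0.12 = 0.2968 m/day.
t = 500 / 0.2968 = 1685 days = 4.61 years.

4.6 years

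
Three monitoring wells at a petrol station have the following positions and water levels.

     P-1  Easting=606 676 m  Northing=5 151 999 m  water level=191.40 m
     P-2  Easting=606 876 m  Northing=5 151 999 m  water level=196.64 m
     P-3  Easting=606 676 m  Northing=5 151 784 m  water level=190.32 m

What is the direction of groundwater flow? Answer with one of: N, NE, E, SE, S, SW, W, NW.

W

∂h/∂x = (196.64 − 191.40) / (606876 − 606676) = +0.02620
∂h/∂y = (190.32 − 191.40) / (5151784 − 5151999) = +0.005023
Flow = −∇h = (-0.02620 east, -0.005023 north), which points west.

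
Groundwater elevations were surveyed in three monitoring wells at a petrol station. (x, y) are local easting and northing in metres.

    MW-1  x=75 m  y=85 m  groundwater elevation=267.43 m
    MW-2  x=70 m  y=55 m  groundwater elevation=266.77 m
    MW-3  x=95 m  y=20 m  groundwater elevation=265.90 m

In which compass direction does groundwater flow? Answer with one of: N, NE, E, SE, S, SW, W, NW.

S

With h = a·x + b·y + c and MW-1 as origin, the differences give:
  (-5)·a + (-30)·b = -0.66
  20·a + (-65)·b = -1.53
Eliminate b (×(-65) and ×(-30), subtract): 925·a = -3.000 → a = ∂h/∂x = -0.003243
Back-substitute: b = ∂h/∂y = +0.02254.
Flow = −∇h = (+0.003243 east, -0.02254 north), which points south.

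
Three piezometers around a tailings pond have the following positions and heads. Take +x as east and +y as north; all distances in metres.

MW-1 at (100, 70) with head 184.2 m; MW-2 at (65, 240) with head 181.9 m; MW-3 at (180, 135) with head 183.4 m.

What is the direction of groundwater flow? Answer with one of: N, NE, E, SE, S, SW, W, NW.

N

Taking MW-1 as reference: MW-2−MW-1 = (-35, 170, -2.3); MW-3−MW-1 = (80, 65, -0.8).
Determinant of the coordinate differences = (-35)·65 − 80·170 = -15875.
∂h/∂x = [(-2.3)·65 − (-0.8)·170] / -15875 = +0.0008504
∂h/∂y = [(-35)·(-0.8) − 80·(-2.3)] / -15875 = -0.01335
Flow = −∇h = (-0.0008504 east, +0.01335 north), which points north.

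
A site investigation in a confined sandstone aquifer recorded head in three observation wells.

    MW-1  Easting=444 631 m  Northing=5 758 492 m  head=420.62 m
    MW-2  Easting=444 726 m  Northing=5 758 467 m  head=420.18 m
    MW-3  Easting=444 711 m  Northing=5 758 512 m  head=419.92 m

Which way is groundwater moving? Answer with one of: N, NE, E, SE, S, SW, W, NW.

NE

Three-point gradient (reference MW-1): Δ to MW-2 = (95, -25, -0.44), Δ to MW-3 = (80, 20, -0.70).
∂h/∂x = -0.006744, ∂h/∂y = -0.008026 (det = 3900).
Flow = −∇h = (+0.006744 east, +0.008026 north), which points northeast.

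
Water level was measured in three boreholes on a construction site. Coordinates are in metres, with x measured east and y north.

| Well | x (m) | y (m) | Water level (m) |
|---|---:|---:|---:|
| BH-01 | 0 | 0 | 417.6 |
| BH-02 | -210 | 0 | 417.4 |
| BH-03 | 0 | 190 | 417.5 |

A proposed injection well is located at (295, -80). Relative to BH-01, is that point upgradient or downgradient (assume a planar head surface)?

∂h/∂x = (417.4 − 417.6) / (-210 − 0) = +0.0009524
∂h/∂y = (417.5 − 417.6) / (190 − 0) = -0.0005263
Head at (295, -80) = 417.6 + (+0.0009524)·(295) + (-0.0005263)·(-80) = 417.92 m.
That is higher than the 417.6 m at BH-01, so the point is upgradient.

upgradient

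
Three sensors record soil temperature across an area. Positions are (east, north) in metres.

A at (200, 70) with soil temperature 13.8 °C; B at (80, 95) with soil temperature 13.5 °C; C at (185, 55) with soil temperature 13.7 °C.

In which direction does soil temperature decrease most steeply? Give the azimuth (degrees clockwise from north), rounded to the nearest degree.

With T = a·x + b·y + c and A as origin, the differences give:
  (-120)·a + 25·b = -0.3
  (-15)·a + (-15)·b = -0.1
Eliminate b (×(-15) and ×25, subtract): 2175·a = 7.00 → a = ∂T/∂x = +0.003218
Back-substitute: b = ∂T/∂y = +0.003448.
Steepest decrease is along −∇f: components (-0.003218 E, -0.003448 N).
Azimuth = atan2(-0.003218, -0.003448) = 223.0° ≈ 223°.

223°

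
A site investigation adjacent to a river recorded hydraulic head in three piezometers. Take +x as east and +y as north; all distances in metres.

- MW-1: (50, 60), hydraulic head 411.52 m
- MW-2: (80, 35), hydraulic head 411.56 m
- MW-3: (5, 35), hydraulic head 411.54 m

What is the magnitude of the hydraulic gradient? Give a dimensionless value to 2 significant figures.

0.0013

With h = a·x + b·y + c and MW-1 as origin, the differences give:
  30·a + (-25)·b = +0.04
  (-45)·a + (-25)·b = +0.02
Eliminate b (×(-25) and ×(-25), subtract): -1875·a = -0.500 → a = ∂h/∂x = +0.0002667
Back-substitute: b = ∂h/∂y = -0.001280.
|∇h| = √(0.0002667² + -0.001280²) = 0.001307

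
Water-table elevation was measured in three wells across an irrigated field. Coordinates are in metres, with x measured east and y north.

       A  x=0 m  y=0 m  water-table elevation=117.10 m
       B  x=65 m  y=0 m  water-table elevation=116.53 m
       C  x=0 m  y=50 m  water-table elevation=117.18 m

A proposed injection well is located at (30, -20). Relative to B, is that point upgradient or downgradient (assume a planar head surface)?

∂h/∂x = (116.53 − 117.10) / (65 − 0) = -0.008769
∂h/∂y = (117.18 − 117.10) / (50 − 0) = +0.001600
Head at (30, -20) = 117.10 + (-0.008769)·(30) + (+0.001600)·(-20) = 116.80 m.
That is higher than the 116.53 m at B, so the point is upgradient.

upgradient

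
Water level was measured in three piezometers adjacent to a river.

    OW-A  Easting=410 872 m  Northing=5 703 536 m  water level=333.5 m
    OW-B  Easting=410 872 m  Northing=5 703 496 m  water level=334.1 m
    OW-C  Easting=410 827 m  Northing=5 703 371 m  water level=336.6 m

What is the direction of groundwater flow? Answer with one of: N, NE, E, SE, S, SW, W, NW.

NE

Taking OW-A as reference: OW-B−OW-A = (0, -40, +0.6); OW-C−OW-A = (-45, -165, +3.1).
Solve a·Δx + b·Δy = Δh: det = 0·(-165) − (-45)·(-40) = -1800.
∂h/∂x = [(+0.6)·(-165) − (+3.1)·(-40)] / -1800 = -0.01389
∂h/∂y = [0·(+3.1) − (-45)·(+0.6)] / -1800 = -0.01500
Flow = −∇h = (+0.01389 east, +0.01500 north), which points northeast.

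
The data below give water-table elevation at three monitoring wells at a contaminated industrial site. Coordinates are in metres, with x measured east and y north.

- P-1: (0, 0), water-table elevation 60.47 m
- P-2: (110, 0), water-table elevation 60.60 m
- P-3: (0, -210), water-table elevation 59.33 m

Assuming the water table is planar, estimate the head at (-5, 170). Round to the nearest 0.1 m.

∂h/∂x = (60.60 − 60.47) / (110 − 0) = +0.001182
∂h/∂y = (59.33 − 60.47) / (-210 − 0) = +0.005429
h(-5, 170) = 60.47 + (+0.001182)·(-5) + (+0.005429)·(170) = 60.47 -0.006 +0.923 = 61.387 m.

61.4 m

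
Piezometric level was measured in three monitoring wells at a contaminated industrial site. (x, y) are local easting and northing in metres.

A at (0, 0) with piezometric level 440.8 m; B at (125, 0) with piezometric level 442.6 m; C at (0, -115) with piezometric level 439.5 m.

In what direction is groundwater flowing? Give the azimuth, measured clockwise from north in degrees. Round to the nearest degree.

∂h/∂x = (442.6 − 440.8) / (125 − 0) = +0.01440
∂h/∂y = (439.5 − 440.8) / (-115 − 0) = +0.01130
Flow direction (−∇h) has components (-0.01440 E, -0.01130 N).
Azimuth = atan2(E, N) = atan2(-0.01440, -0.01130) = 231.9° ≈ 232°.

232°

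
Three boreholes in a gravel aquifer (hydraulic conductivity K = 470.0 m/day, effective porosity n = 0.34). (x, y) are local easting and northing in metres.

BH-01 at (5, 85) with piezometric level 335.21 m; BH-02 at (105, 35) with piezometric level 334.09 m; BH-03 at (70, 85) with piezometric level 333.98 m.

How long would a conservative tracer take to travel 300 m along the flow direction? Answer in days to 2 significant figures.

8.9 days

Taking BH-01 as reference: BH-02−BH-01 = (100, -50, -1.12); BH-03−BH-01 = (65, 0, -1.23).
Solve a·Δx + b·Δy = Δh: det = 100·0 − 65·(-50) = 3250.
∂h/∂x = [(-1.12)·0 − (-1.23)·(-50)] / 3250 = -0.01892
∂h/∂y = [100·(-1.23) − 65·(-1.12)] / 3250 = -0.01545
|∇h| = √(-0.01892² + -0.01545²) = 0.02443
Seepage velocity v = K·i/n = 470.0 × 0.02443 / 0.34 = 33.77 m/day.
t = 300 / 33.77 = 8.884 days.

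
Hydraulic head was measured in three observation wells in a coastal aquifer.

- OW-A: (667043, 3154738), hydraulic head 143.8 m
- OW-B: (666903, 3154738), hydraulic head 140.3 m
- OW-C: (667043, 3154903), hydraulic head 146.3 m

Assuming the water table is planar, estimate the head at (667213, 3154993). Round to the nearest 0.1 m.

∂h/∂x = (140.3 − 143.8) / (666903 − 667043) = +0.02500
∂h/∂y = (146.3 − 143.8) / (3154903 − 3154738) = +0.01515
h(667213, 3154993) = 143.8 + (+0.02500)·(170) + (+0.01515)·(255) = 143.8 +4.250 +3.864 = 151.914 m.

151.9 m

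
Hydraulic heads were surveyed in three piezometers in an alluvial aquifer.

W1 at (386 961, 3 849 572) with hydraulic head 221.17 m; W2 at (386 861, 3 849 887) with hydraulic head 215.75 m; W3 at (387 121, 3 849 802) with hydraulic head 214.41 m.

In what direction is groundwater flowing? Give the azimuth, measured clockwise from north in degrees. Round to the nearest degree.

030°

Three-point gradient (reference W1): Δ to W2 = (-100, 315, -5.42), Δ to W3 = (160, 230, -6.76).
∂h/∂x = -0.01203, ∂h/∂y = -0.02102 (det = -73400).
Flow direction (−∇h) has components (+0.01203 E, +0.02102 N).
Azimuth = atan2(E, N) = atan2(+0.01203, +0.02102) = 29.8° ≈ 030°.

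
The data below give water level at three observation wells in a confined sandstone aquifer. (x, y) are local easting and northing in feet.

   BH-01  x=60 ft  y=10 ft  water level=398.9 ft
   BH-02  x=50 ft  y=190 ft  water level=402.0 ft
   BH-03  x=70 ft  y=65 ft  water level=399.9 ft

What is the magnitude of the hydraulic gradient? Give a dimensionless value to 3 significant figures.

0.0179

Three-point gradient (reference BH-01): Δ to BH-02 = (-10, 180, +3.1), Δ to BH-03 = (10, 55, +1.0).
∂h/∂x = +0.004043, ∂h/∂y = +0.01745 (det = -2350).
|∇h| = √(0.004043² + 0.01745²) = 0.01791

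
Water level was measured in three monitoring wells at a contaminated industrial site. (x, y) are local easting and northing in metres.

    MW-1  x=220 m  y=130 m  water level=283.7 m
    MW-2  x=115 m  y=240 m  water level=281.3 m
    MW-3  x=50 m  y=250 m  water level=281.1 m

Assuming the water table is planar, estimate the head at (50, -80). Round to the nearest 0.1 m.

288.4 m

Taking MW-1 as reference: MW-2−MW-1 = (-105, 110, -2.4); MW-3−MW-1 = (-170, 120, -2.6).
Solve a·Δx + b·Δy = Δh: det = (-105)·120 − (-170)·110 = 6100.
∂h/∂x = [(-2.4)·120 − (-2.6)·110] / 6100 = -0.0003279
∂h/∂y = [(-105)·(-2.6) − (-170)·(-2.4)] / 6100 = -0.02213
h(50, -80) = 283.7 + (-0.0003279)·(-170) + (-0.02213)·(-210) = 283.7 +0.056 +4.648 = 288.403 m.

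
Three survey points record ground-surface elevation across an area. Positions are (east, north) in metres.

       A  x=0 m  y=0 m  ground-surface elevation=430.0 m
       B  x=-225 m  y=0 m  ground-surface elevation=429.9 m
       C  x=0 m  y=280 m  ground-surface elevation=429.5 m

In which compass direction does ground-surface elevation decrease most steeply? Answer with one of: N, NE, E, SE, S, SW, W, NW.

N

∂z/∂x = (429.9 − 430.0) / (-225 − 0) = +0.0004444
∂z/∂y = (429.5 − 430.0) / (280 − 0) = -0.001786
Steepest decrease is along −∇f = (-0.0004444 E, +0.001786 N) → north.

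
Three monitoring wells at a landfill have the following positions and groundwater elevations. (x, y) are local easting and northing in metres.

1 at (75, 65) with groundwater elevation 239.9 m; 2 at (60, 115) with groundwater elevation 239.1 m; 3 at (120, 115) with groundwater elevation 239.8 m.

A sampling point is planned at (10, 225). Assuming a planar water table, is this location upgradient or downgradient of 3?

downgradient

With h = a·x + b·y + c and 1 as origin, the differences give:
  (-15)·a + 50·b = -0.8
  45·a + 50·b = -0.1
Eliminate b (×50 and ×50, subtract): -3000·a = -35.00 → a = ∂h/∂x = +0.01167
Back-substitute: b = ∂h/∂y = -0.01250.
Head at (10, 225) = 239.9 + (+0.01167)·(-65) + (-0.01250)·(160) = 237.14 m.
That is lower than the 239.8 m at 3, so the point is downgradient.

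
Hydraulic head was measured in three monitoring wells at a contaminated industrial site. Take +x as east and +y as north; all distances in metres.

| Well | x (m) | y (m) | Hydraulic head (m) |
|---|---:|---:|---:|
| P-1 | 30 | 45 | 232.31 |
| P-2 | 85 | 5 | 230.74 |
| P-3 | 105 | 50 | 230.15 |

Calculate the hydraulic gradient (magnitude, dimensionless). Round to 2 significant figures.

0.029

Taking P-1 as reference: P-2−P-1 = (55, -40, -1.57); P-3−P-1 = (75, 5, -2.16).
Determinant of the coordinate differences = 55·5 − 75·(-40) = 3275.
∂h/∂x = [(-1.57)·5 − (-2.16)·(-40)] / 3275 = -0.02878
∂h/∂y = [55·(-2.16) − 75·(-1.57)] / 3275 = -0.0003206
|∇h| = √(-0.02878² + -0.0003206²) = 0.02878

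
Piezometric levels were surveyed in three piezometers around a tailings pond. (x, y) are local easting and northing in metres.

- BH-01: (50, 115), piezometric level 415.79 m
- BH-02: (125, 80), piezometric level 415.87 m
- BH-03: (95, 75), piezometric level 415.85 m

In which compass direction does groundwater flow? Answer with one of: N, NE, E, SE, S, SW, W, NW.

Three-point gradient (reference BH-01): Δ to BH-02 = (75, -35, +0.08), Δ to BH-03 = (45, -40, +0.06).
∂h/∂x = +0.0007719, ∂h/∂y = -0.0006316 (det = -1425).
Flow = −∇h = (-0.0007719 east, +0.0006316 north), which points northwest.

NW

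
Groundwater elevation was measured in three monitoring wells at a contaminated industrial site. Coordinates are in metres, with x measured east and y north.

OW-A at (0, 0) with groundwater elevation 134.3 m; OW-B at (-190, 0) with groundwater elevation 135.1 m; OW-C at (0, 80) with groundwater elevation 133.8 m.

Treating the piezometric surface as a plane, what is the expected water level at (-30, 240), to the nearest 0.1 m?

∂h/∂x = (135.1 − 134.3) / (-190 − 0) = -0.004211
∂h/∂y = (133.8 − 134.3) / (80 − 0) = -0.006250
h(-30, 240) = 134.3 + (-0.004211)·(-30) + (-0.006250)·(240) = 134.3 +0.126 -1.500 = 132.926 m.

132.9 m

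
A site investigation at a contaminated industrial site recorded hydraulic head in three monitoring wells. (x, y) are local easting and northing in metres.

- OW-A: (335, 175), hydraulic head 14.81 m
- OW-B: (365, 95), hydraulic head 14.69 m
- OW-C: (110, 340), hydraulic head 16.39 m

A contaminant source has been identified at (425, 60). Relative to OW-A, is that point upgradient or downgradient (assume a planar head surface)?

downgradient

Taking OW-A as reference: OW-B−OW-A = (30, -80, -0.12); OW-C−OW-A = (-225, 165, +1.58).
Solve a·Δx + b·Δy = Δh: det = 30·165 − (-225)·(-80) = -13050.
∂h/∂x = [(-0.12)·165 − (+1.58)·(-80)] / -13050 = -0.008169
∂h/∂y = [30·(+1.58) − (-225)·(-0.12)] / -13050 = -0.001563
Head at (425, 60) = 14.81 + (-0.008169)·(90) + (-0.001563)·(-115) = 14.25 m.
That is lower than the 14.81 m at OW-A, so the point is downgradient.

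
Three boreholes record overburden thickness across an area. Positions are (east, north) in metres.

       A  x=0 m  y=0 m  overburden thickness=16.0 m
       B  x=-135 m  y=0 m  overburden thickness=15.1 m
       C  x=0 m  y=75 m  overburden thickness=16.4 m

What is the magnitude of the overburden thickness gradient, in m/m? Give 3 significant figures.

0.00854 m/m

∂d/∂x = (15.1 − 16.0) / (-135 − 0) = +0.006667
∂d/∂y = (16.4 − 16.0) / (75 − 0) = +0.005333
|∇f| = √(0.006667² + 0.005333²) = 0.008538 m/m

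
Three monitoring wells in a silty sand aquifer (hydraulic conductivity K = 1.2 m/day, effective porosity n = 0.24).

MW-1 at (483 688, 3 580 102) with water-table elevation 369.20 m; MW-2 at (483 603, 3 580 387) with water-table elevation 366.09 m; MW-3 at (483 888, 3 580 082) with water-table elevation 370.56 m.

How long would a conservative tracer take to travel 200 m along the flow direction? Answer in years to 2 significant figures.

Taking MW-1 as reference: MW-2−MW-1 = (-85, 285, -3.11); MW-3−MW-1 = (200, -20, +1.36).
Solve a·Δx + b·Δy = Δh: det = (-85)·(-20) − 200·285 = -55300.
∂h/∂x = [(-3.11)·(-20) − (+1.36)·285] / -55300 = +0.005884
∂h/∂y = [(-85)·(+1.36) − 200·(-3.11)] / -55300 = -0.009157
|∇h| = √(0.005884² + -0.009157²) = 0.01088
Seepage velocity v = K·i/n = 1.2 × 0.01088 / 0.24 = 0.0544 m/day.
t = 200 / 0.0544 = 3676 days = 10.1 years.

10 years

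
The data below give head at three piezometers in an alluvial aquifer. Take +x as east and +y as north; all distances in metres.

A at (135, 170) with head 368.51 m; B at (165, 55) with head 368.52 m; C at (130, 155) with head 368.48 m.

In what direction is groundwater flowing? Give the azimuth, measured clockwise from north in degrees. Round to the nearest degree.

257°

Three-point gradient (reference A): Δ to B = (30, -115, +0.01), Δ to C = (-5, -15, -0.03).
∂h/∂x = +0.003512, ∂h/∂y = +0.0008293 (det = -1025).
Flow direction (−∇h) has components (-0.003512 E, -0.0008293 N).
Azimuth = atan2(E, N) = atan2(-0.003512, -0.0008293) = 256.7° ≈ 257°.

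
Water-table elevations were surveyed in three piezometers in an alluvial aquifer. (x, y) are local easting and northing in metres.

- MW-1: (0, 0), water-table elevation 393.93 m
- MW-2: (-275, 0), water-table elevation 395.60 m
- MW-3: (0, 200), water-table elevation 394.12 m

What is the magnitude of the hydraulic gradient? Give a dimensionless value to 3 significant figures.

0.00615

∂h/∂x = (395.60 − 393.93) / (-275 − 0) = -0.006073
∂h/∂y = (394.12 − 393.93) / (200 − 0) = +0.0009500
|∇h| = √(-0.006073² + 0.0009500²) = 0.006147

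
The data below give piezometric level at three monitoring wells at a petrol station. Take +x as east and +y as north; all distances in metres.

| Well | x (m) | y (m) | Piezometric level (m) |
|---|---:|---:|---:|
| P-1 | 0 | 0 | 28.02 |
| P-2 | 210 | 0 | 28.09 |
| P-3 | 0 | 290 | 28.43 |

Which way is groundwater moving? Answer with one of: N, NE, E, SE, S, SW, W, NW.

S

∂h/∂x = (28.09 − 28.02) / (210 − 0) = +0.0003333
∂h/∂y = (28.43 − 28.02) / (290 − 0) = +0.001414
Flow = −∇h = (-0.0003333 east, -0.001414 north), which points south.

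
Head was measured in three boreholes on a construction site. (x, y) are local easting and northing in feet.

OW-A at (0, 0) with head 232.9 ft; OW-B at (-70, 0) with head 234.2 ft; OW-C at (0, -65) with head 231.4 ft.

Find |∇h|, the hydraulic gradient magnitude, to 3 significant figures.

∂h/∂x = (234.2 − 232.9) / (-70 − 0) = -0.01857
∂h/∂y = (231.4 − 232.9) / (-65 − 0) = +0.02308
|∇h| = √(-0.01857² + 0.02308²) = 0.02962

0.0296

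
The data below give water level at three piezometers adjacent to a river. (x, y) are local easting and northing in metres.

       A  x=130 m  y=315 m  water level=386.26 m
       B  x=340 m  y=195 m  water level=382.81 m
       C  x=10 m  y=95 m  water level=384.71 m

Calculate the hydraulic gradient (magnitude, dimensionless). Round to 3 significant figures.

0.0154

Taking A as reference: B−A = (210, -120, -3.45); C−A = (-120, -220, -1.55).
Determinant of the coordinate differences = 210·(-220) − (-120)·(-120) = -60600.
∂h/∂x = [(-3.45)·(-220) − (-1.55)·(-120)] / -60600 = -0.009455
∂h/∂y = [210·(-1.55) − (-120)·(-3.45)] / -60600 = +0.01220
|∇h| = √(-0.009455² + 0.01220²) = 0.01543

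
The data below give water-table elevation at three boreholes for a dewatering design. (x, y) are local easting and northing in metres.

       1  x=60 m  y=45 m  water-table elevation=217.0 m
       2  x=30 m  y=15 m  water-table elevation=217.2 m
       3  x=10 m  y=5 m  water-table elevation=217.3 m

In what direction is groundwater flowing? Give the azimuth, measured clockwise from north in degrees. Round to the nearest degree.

Three-point gradient (reference 1): Δ to 2 = (-30, -30, +0.2), Δ to 3 = (-50, -40, +0.3).
∂h/∂x = -0.003333, ∂h/∂y = -0.003333 (det = -300).
Flow direction (−∇h) has components (+0.003333 E, +0.003333 N).
Azimuth = atan2(E, N) = atan2(+0.003333, +0.003333) = 45.0° ≈ 045°.

045°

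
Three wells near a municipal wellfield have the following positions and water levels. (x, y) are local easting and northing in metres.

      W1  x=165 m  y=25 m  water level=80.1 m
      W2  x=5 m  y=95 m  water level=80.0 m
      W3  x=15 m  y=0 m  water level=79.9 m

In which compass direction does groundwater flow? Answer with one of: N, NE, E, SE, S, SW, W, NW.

SW

Taking W1 as reference: W2−W1 = (-160, 70, -0.1); W3−W1 = (-150, -25, -0.2).
Solve a·Δx + b·Δy = Δh: det = (-160)·(-25) − (-150)·70 = 14500.
∂h/∂x = [(-0.1)·(-25) − (-0.2)·70] / 14500 = +0.001138
∂h/∂y = [(-160)·(-0.2) − (-150)·(-0.1)] / 14500 = +0.001172
Flow = −∇h = (-0.001138 east, -0.001172 north), which points southwest.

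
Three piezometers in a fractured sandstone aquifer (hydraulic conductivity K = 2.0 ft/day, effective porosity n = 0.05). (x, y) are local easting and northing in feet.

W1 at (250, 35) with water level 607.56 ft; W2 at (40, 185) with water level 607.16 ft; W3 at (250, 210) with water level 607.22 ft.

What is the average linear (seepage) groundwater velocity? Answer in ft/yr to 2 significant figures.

29 ft/yr

With h = a·x + b·y + c and W1 as origin, the differences give:
  (-210)·a + 150·b = -0.40
  0·a + 175·b = -0.34
Eliminate b (×175 and ×150, subtract): -36750·a = -19.000 → a = ∂h/∂x = +0.0005170
Back-substitute: b = ∂h/∂y = -0.001943.
|∇h| = √(0.0005170² + -0.001943²) = 0.002011
Seepage velocity v = K·i/n = 2.0 × 0.002011 / 0.05 = 0.08044 ft/day = 29.38 ft/yr.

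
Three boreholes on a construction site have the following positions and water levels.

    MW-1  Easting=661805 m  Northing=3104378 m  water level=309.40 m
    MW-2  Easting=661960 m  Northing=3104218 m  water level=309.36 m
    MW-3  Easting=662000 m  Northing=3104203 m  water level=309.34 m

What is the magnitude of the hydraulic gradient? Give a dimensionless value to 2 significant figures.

With h = a·x + b·y + c and MW-1 as origin, the differences give:
  155·a + (-160)·b = -0.04
  195·a + (-175)·b = -0.06
Eliminate b (×(-175) and ×(-160), subtract): 4075·a = -2.600 → a = ∂h/∂x = -0.0006380
Back-substitute: b = ∂h/∂y = -0.0003681.
|∇h| = √(-0.0006380² + -0.0003681²) = 0.0007366

0.00074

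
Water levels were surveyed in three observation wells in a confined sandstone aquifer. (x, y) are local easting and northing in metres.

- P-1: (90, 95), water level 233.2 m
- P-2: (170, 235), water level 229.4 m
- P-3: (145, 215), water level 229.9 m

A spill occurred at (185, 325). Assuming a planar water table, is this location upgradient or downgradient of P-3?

Taking P-1 as reference: P-2−P-1 = (80, 140, -3.8); P-3−P-1 = (55, 120, -3.3).
Determinant of the coordinate differences = 80·120 − 55·140 = 1900.
∂h/∂x = [(-3.8)·120 − (-3.3)·140] / 1900 = +0.003158
∂h/∂y = [80·(-3.3) − 55·(-3.8)] / 1900 = -0.02895
Head at (185, 325) = 233.2 + (+0.003158)·(95) + (-0.02895)·(230) = 226.84 m.
That is lower than the 229.9 m at P-3, so the point is downgradient.

downgradient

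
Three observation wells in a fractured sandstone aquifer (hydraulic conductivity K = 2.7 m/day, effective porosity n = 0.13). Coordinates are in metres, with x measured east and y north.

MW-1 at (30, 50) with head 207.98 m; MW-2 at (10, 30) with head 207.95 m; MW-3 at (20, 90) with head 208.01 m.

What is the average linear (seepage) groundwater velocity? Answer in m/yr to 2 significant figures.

Differences from MW-1: to MW-2 (Δx, Δy, Δh) = (-20, -20, -0.03); to MW-3 = (-10, 40, +0.03).
Solve a·Δx + b·Δy = Δh: det = (-20)·40 − (-10)·(-20) = -1000.
∂h/∂x = [(-0.03)·40 − (+0.03)·(-20)] / -1000 = +0.0006000
∂h/∂y = [(-20)·(+0.03) − (-10)·(-0.03)] / -1000 = +0.0009000
|∇h| = √(0.0006000² + 0.0009000²) = 0.001082
Seepage velocity v = K·i/n = 2.7 × 0.001082 / 0.13 = 0.02247 m/day = 8.207 m/yr.

8.2 m/yr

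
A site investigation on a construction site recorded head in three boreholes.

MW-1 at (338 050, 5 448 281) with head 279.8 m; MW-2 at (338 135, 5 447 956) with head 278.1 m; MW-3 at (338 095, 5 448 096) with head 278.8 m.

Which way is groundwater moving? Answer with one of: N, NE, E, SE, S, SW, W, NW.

SW

With h = a·x + b·y + c and MW-1 as origin, the differences give:
  85·a + (-325)·b = -1.7
  45·a + (-185)·b = -1.0
Eliminate b (×(-185) and ×(-325), subtract): -1100·a = -10.50 → a = ∂h/∂x = +0.009545
Back-substitute: b = ∂h/∂y = +0.007727.
Flow = −∇h = (-0.009545 east, -0.007727 north), which points southwest.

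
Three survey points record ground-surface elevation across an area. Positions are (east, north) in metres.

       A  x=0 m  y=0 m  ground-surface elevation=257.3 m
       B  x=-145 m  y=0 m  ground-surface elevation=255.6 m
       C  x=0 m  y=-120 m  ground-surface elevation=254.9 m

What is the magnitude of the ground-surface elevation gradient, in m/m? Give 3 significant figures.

∂z/∂x = (255.6 − 257.3) / (-145 − 0) = +0.01172
∂z/∂y = (254.9 − 257.3) / (-120 − 0) = +0.02000
|∇f| = √(0.01172² + 0.02000²) = 0.02318 m/m

0.0232 m/m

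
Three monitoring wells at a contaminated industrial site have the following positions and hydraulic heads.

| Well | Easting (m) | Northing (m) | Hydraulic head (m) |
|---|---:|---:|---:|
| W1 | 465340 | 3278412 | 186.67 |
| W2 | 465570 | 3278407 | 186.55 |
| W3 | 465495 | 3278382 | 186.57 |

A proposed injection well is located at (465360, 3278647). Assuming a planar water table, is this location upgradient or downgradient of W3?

Three-point gradient (reference W1): Δ to W2 = (230, -5, -0.12), Δ to W3 = (155, -30, -0.10).
∂h/∂x = -0.0005061, ∂h/∂y = +0.0007184 (det = -6125).
Head at (465360, 3278647) = 186.67 + (-0.0005061)·(20) + (+0.0007184)·(235) = 186.83 m.
That is higher than the 186.57 m at W3, so the point is upgradient.

upgradient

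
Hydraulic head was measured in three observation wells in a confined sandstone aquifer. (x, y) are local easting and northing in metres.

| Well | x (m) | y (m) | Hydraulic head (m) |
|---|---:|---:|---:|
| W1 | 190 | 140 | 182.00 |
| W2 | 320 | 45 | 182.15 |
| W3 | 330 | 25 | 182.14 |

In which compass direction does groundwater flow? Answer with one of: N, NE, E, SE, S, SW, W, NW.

Three-point gradient (reference W1): Δ to W2 = (130, -95, +0.15), Δ to W3 = (140, -115, +0.14).
∂h/∂x = +0.002394, ∂h/∂y = +0.001697 (det = -1650).
Flow = −∇h = (-0.002394 east, -0.001697 north), which points southwest.

SW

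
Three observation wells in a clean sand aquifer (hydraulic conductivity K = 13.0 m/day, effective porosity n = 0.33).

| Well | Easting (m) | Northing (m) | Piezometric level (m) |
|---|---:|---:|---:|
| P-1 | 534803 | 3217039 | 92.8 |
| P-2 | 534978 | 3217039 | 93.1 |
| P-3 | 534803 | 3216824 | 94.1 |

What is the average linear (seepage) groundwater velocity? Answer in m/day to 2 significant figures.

∂h/∂x = (93.1 − 92.8) / (534978 − 534803) = +0.001714
∂h/∂y = (94.1 − 92.8) / (3216824 − 3217039) = -0.006047
|∇h| = √(0.001714² + -0.006047²) = 0.006285
Seepage velocity v = K·i/n = 13.0 × 0.006285 / 0.33 = 0.2476 m/day.

0.25 m/day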